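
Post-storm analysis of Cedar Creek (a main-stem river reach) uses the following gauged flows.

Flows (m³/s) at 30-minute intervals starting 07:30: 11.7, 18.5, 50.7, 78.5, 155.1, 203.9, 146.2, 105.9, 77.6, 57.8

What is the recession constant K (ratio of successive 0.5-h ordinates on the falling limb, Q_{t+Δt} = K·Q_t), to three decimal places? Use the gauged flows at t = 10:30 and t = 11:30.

Using the recession-limb readings at t = 10:30 and t = 11:30: Q falls from 146.2 to 77.6 m³/s over 2 intervals.
K = (Q₂/Q₁)^(1/2) = (77.6/146.2)^(1/2) = 0.729.

K ≈ 0.729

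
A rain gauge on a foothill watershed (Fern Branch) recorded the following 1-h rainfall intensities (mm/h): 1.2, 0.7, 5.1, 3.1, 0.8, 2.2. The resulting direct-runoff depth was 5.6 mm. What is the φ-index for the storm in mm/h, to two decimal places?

Only the 3 blocks with intensity above φ contribute runoff: 5.1, 3.1, 2.2 mm/h.
Σ(I−φ)·Δt = d  ⇒  (5.1+3.1+2.2 − 3φ)·1 = 5.6
φ = (10.40 − 5.6/1) / 3 = 1.60 mm/h.

φ ≈ 1.60 mm/h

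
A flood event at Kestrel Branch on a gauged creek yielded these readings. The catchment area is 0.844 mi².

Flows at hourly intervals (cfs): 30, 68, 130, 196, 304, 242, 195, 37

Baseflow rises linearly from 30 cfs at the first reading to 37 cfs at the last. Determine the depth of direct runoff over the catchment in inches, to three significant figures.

Direct runoff: 0.00, 37.00, 98.00, 163.00, 270.00, 207.00, 159.00, 0.00 cfs; ΣQ_DR = 934.0 cfs.
V = ΣQ_DR · Δt = 934.0 × 3600 s = 3.362 × 10^6 ft³.
Over A = 0.844 mi², depth = V / A = 1.71 in.

d ≈ 1.71 in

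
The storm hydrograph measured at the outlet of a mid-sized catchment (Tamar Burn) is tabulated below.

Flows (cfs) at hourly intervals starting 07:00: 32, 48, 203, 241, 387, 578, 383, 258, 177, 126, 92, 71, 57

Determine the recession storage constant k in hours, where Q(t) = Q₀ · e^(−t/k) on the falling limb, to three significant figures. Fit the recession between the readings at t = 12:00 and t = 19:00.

k ≈ 3.02 h

On the falling limb, Q drops from 578 to 57 cfs between t = 12:00 and t = 19:00 (Δt = 7 h).
k = −Δt / ln(Q₂/Q₁) = −7 / ln(57/578) = 3.02 h.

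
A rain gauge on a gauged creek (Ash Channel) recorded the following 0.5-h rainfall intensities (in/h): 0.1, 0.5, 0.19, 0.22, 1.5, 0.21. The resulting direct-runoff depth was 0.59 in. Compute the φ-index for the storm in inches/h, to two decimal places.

Only the 2 blocks with intensity above φ contribute runoff: 0.5, 1.5 in/h.
Σ(I−φ)·Δt = d  ⇒  (0.5+1.5 − 2φ)·0.5 = 0.59
φ = (2.000 − 0.59/0.5) / 2 = 0.41 in/h.

φ ≈ 0.41 in/h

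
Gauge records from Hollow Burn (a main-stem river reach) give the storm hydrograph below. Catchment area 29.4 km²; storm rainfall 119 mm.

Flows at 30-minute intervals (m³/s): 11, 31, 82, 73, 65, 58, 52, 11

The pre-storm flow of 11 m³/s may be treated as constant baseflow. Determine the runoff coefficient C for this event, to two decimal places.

ΣQ_DR = 295.0 m³/s; V = ΣQ_DR·Δt = 5.310 × 10^5 m³.
Runoff depth d = V / A = 18.06 mm.
C = d / P = 18.06 / 119 = 0.15.

C ≈ 0.15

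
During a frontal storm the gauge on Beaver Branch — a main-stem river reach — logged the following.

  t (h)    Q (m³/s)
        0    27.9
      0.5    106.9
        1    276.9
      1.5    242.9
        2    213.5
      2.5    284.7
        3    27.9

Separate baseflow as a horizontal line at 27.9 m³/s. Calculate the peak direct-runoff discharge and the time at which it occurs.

Q_p = 256.8 m³/s at t = 2.5 h

Subtracting baseflow gives direct-runoff ordinates: 0.0, 79.0, 249.0, 215.0, 185.6, 256.8, 0.0 m³/s.
The maximum is 256.8 m³/s, occurring at the reading for t = 2.5 h.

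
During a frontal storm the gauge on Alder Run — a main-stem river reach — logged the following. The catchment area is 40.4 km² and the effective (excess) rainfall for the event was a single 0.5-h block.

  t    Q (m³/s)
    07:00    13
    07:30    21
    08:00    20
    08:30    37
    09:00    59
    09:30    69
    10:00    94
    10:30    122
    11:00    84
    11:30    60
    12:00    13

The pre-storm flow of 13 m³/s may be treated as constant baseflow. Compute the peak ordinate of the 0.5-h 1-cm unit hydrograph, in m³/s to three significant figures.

U_p ≈ 54.5 m³/s

Direct runoff: 0.0, 8.0, 7.0, 24.0, 46.0, 56.0, 81.0, 109.0, 71.0, 47.0, 0.0 m³/s; ΣQ_DR = 449.0 m³/s, peak = 109.0 m³/s.
Runoff depth d = ΣQ_DR·Δt / A = 449.0 × 1800 / (40.4 km²) = 20.00 mm.
The 1-cm UH is the DRH scaled by (10 mm)/d, so U_p = 109.0 × 10/20.00 = 54.5 m³/s.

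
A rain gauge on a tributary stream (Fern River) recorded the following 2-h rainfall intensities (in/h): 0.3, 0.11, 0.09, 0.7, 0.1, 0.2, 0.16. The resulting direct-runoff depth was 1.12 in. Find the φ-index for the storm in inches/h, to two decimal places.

φ ≈ 0.22 in/h

Only the 2 blocks with intensity above φ contribute runoff: 0.3, 0.7 in/h.
Σ(I−φ)·Δt = d  ⇒  (0.3+0.7 − 2φ)·2 = 1.12
φ = (1.000 − 1.12/2) / 2 = 0.22 in/h.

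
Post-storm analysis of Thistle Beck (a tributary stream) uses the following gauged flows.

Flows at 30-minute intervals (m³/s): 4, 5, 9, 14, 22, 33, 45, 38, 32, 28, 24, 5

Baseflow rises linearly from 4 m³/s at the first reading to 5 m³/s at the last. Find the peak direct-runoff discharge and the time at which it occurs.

Subtracting baseflow gives direct-runoff ordinates: 0.00, 0.91, 4.82, 9.73, 17.64, 28.55, 40.45, 33.36, 27.27, 23.18, 19.09, 0.00 m³/s.
The maximum is 40.45 m³/s, occurring at the reading for t = 3 h.

Q_p = 40.45 m³/s at t = 3 h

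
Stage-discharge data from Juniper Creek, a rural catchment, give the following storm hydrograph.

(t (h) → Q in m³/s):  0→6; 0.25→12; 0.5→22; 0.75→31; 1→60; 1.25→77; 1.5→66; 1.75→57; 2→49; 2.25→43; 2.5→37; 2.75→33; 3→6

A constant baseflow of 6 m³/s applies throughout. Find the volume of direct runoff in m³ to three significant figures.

V ≈ 3.79 × 10^5 m³

Direct-runoff ordinates (Q − Q_b): 0.0, 6.0, 16.0, 25.0, 54.0, 71.0, 60.0, 51.0, 43.0, 37.0, 31.0, 27.0, 0.0 m³/s.
ΣQ_DR = 421.0 m³/s.
With Δt = 0.25 h = 900 s, V = ΣQ_DR · Δt = 421.0 × 900 = 3.79 × 10^5 m³.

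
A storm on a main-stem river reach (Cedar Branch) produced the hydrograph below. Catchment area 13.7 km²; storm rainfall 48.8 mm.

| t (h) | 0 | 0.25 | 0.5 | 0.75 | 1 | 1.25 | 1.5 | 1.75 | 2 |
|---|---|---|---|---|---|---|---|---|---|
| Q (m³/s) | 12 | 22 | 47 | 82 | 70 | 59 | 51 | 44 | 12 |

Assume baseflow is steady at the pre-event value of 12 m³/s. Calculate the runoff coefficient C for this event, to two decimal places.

C ≈ 0.39

ΣQ_DR = 291.0 m³/s; V = ΣQ_DR·Δt = 2.619 × 10^5 m³.
Runoff depth d = V / A = 19.12 mm.
C = d / P = 19.12 / 48.8 = 0.39.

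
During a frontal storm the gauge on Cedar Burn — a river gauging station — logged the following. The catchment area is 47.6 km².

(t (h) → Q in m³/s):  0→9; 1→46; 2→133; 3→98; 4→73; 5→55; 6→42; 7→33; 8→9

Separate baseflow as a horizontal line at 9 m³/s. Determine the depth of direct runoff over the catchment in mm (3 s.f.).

Direct runoff: 0.0, 37.0, 124.0, 89.0, 64.0, 46.0, 33.0, 24.0, 0.0 m³/s; ΣQ_DR = 417.0 m³/s.
V = ΣQ_DR · Δt = 417.0 × 3600 s = 1.501 × 10^6 m³.
Over A = 47.6 km², depth = V / A = 31.5 mm.

d ≈ 31.5 mm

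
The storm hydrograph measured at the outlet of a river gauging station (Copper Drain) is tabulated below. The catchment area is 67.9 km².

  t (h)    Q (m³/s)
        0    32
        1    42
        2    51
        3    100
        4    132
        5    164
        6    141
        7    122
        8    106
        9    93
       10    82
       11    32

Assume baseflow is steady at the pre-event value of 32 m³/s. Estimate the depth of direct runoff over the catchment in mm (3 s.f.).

Direct runoff: 0.0, 10.0, 19.0, 68.0, 100.0, 132.0, 109.0, 90.0, 74.0, 61.0, 50.0, 0.0 m³/s; ΣQ_DR = 713.0 m³/s.
V = ΣQ_DR · Δt = 713.0 × 3600 s = 2.567 × 10^6 m³.
Over A = 67.9 km², depth = V / A = 37.8 mm.

d ≈ 37.8 mm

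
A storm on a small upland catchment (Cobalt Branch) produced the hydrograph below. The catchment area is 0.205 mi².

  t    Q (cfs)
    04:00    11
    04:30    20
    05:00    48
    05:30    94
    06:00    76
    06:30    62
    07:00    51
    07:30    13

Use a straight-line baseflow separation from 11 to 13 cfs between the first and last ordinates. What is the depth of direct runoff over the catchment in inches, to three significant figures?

d ≈ 1.05 in

Direct runoff: 0.00, 8.71, 36.43, 82.14, 63.86, 49.57, 38.29, 0.00 cfs; ΣQ_DR = 279.0 cfs.
V = ΣQ_DR · Δt = 279.0 × 1800 s = 5.022 × 10^5 ft³.
Over A = 0.205 mi², depth = V / A = 1.05 in.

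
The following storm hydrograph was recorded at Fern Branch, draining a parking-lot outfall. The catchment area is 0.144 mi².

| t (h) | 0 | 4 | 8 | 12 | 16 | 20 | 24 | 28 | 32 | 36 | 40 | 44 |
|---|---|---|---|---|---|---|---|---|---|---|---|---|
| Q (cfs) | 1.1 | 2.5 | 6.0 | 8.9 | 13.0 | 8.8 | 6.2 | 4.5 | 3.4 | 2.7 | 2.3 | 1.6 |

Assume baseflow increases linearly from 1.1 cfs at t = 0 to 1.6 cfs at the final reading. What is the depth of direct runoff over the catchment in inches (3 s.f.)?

Direct runoff: 0.00, 1.35, 4.81, 7.66, 11.72, 7.47, 4.83, 3.08, 1.94, 1.19, 0.75, 0.00 cfs; ΣQ_DR = 44.80 cfs.
V = ΣQ_DR · Δt = 44.80 × 14400 s = 6.451 × 10^5 ft³.
Over A = 0.144 mi², depth = V / A = 1.93 in.

d ≈ 1.93 in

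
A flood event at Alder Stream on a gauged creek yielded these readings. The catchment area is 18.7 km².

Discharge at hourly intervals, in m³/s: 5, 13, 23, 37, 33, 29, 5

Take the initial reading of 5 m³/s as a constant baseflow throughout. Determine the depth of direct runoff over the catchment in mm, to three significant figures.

d ≈ 21.2 mm

Direct runoff: 0.0, 8.0, 18.0, 32.0, 28.0, 24.0, 0.0 m³/s; ΣQ_DR = 110.0 m³/s.
V = ΣQ_DR · Δt = 110.0 × 3600 s = 3.960 × 10^5 m³.
Over A = 18.7 km², depth = V / A = 21.2 mm.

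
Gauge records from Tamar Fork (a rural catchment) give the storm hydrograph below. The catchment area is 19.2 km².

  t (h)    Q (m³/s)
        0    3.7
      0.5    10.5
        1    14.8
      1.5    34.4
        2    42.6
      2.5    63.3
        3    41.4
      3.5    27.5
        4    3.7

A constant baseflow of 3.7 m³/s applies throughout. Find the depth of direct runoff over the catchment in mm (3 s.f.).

d ≈ 19.6 mm

Direct runoff: 0.0, 6.8, 11.1, 30.7, 38.9, 59.6, 37.7, 23.8, 0.0 m³/s; ΣQ_DR = 208.6 m³/s.
V = ΣQ_DR · Δt = 208.6 × 1800 s = 3.755 × 10^5 m³.
Over A = 19.2 km², depth = V / A = 19.6 mm.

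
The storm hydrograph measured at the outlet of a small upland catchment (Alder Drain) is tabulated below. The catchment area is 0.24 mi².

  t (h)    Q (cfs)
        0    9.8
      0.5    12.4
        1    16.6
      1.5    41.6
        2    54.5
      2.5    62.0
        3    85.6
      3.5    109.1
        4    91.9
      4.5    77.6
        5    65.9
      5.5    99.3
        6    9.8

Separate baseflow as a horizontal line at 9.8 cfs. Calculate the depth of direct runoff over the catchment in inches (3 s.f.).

d ≈ 1.97 in

Direct runoff: 0.0, 2.6, 6.8, 31.8, 44.7, 52.2, 75.8, 99.3, 82.1, 67.8, 56.1, 89.5, 0.0 cfs; ΣQ_DR = 608.7 cfs.
V = ΣQ_DR · Δt = 608.7 × 1800 s = 1.096 × 10^6 ft³.
Over A = 0.24 mi², depth = V / A = 1.97 in.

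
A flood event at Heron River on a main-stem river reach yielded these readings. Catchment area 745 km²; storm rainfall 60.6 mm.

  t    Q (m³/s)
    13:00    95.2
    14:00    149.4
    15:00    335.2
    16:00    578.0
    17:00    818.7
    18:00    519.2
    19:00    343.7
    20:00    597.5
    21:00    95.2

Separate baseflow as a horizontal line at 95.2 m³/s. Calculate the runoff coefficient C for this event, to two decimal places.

C ≈ 0.21

ΣQ_DR = 2675 m³/s; V = ΣQ_DR·Δt = 9.631 × 10^6 m³.
Runoff depth d = V / A = 12.93 mm.
C = d / P = 12.93 / 60.6 = 0.21.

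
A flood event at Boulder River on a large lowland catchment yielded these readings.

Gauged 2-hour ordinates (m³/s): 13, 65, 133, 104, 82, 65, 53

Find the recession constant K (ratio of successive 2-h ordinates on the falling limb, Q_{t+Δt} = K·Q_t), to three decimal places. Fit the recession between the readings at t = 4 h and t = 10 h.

K ≈ 0.788

Using the recession-limb readings at t = 4 h and t = 10 h: Q falls from 133 to 65 m³/s over 3 intervals.
K = (Q₂/Q₁)^(1/3) = (65/133)^(1/3) = 0.788.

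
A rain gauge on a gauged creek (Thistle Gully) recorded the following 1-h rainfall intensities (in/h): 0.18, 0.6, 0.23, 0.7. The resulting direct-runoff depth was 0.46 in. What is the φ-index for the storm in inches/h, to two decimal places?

φ ≈ 0.42 in/h

Only the 2 blocks with intensity above φ contribute runoff: 0.6, 0.7 in/h.
Σ(I−φ)·Δt = d  ⇒  (0.6+0.7 − 2φ)·1 = 0.46
φ = (1.300 − 0.46/1) / 2 = 0.42 in/h.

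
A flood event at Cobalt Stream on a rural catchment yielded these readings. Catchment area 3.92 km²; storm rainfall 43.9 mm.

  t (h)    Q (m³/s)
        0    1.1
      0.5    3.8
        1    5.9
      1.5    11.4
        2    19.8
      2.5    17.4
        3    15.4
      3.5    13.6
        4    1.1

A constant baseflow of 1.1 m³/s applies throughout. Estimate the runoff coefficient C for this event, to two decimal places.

ΣQ_DR = 79.60 m³/s; V = ΣQ_DR·Δt = 1.433 × 10^5 m³.
Runoff depth d = V / A = 36.55 mm.
C = d / P = 36.55 / 43.9 = 0.83.

C ≈ 0.83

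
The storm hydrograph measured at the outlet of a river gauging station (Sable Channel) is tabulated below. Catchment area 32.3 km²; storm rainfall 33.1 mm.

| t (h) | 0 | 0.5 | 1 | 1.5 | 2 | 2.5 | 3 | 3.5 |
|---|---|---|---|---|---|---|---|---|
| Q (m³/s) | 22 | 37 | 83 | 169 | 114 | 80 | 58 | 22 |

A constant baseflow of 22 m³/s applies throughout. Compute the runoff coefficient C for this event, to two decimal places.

C ≈ 0.69

ΣQ_DR = 409.0 m³/s; V = ΣQ_DR·Δt = 7.362 × 10^5 m³.
Runoff depth d = V / A = 22.79 mm.
C = d / P = 22.79 / 33.1 = 0.69.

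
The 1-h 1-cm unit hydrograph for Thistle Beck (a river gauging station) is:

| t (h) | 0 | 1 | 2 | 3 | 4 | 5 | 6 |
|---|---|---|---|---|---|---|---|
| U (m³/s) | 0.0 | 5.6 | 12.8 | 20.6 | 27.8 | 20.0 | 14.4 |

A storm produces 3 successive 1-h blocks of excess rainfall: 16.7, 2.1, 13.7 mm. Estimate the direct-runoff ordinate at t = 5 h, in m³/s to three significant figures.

Q ≈ 67.5 m³/s

By discrete convolution, Q_j = Σ (P_i / 10 mm) · U_{j−i}.
At t = 5 h (j=5): Q = (16.7/10)·20.0 + (2.1/10)·27.8 + (13.7/10)·20.6 = 67.5 m³/s.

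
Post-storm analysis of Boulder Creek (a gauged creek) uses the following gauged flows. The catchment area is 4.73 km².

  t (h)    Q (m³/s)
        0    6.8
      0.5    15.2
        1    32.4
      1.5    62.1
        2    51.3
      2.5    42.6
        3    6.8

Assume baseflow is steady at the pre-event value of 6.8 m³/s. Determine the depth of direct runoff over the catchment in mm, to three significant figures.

Direct runoff: 0.0, 8.4, 25.6, 55.3, 44.5, 35.8, 0.0 m³/s; ΣQ_DR = 169.6 m³/s.
V = ΣQ_DR · Δt = 169.6 × 1800 s = 3.053 × 10^5 m³.
Over A = 4.73 km², depth = V / A = 64.5 mm.

d ≈ 64.5 mm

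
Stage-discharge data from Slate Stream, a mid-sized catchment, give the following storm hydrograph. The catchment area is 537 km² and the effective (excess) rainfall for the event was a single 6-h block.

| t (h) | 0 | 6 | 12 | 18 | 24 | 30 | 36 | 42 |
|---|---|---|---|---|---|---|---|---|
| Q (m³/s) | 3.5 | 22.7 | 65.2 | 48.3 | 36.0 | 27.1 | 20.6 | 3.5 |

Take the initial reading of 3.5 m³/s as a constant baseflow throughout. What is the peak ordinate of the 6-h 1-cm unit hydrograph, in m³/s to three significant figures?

U_p ≈ 77.1 m³/s

Direct runoff: 0.0, 19.2, 61.7, 44.8, 32.5, 23.6, 17.1, 0.0 m³/s; ΣQ_DR = 198.9 m³/s, peak = 61.7 m³/s.
Runoff depth d = ΣQ_DR·Δt / A = 198.9 × 21600 / (537 km²) = 8.000 mm.
The 1-cm UH is the DRH scaled by (10 mm)/d, so U_p = 61.7 × 10/8.000 = 77.1 m³/s.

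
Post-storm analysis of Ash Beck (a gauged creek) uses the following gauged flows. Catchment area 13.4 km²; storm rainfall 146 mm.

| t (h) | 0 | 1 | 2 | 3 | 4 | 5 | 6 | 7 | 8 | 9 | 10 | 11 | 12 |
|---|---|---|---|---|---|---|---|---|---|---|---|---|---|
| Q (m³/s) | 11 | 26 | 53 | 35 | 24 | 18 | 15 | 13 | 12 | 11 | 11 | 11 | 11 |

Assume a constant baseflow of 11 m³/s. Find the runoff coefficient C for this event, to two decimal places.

ΣQ_DR = 108.0 m³/s; V = ΣQ_DR·Δt = 3.888 × 10^5 m³.
Runoff depth d = V / A = 29.01 mm.
C = d / P = 29.01 / 146 = 0.20.

C ≈ 0.20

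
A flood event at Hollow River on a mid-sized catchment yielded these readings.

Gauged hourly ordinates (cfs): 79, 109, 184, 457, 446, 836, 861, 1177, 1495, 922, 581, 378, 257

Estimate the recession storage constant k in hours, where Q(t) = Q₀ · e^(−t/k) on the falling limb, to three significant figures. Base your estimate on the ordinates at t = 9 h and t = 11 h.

On the falling limb, Q drops from 922 to 378 cfs between t = 9 h and t = 11 h (Δt = 2 h).
k = −Δt / ln(Q₂/Q₁) = −2 / ln(378/922) = 2.24 h.

k ≈ 2.24 h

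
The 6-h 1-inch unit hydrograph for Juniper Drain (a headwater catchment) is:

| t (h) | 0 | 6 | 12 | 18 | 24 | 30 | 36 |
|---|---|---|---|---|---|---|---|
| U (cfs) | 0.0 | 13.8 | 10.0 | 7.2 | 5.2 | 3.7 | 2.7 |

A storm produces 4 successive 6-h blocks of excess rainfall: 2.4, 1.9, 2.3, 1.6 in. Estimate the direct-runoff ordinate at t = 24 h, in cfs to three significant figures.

By discrete convolution, Q_j = Σ (P_i / 1 in) · U_{j−i}.
At t = 24 h (j=4): Q = (2.4/1)·5.2 + (1.9/1)·7.2 + (2.3/1)·10.0 + (1.6/1)·13.8 = 71.2 cfs.

Q ≈ 71.2 cfs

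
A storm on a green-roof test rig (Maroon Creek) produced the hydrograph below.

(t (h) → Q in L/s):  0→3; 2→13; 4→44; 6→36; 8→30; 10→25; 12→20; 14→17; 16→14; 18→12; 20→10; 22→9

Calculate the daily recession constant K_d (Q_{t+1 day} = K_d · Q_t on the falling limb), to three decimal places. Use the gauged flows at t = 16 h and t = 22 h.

K_d ≈ 0.171

Between t = 16 h and t = 22 h the flow falls from 14 to 9 L/s over 3×2 h = 6 h.
Per-interval ratio K = (9/14)^(1/3) = 0.8631; K_d = K^(24/2) = 0.171.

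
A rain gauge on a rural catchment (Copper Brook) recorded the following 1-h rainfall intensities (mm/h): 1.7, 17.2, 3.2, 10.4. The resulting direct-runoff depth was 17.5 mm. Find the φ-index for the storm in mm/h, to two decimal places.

φ ≈ 5.05 mm/h

Only the 2 blocks with intensity above φ contribute runoff: 17.2, 10.4 mm/h.
Σ(I−φ)·Δt = d  ⇒  (17.2+10.4 − 2φ)·1 = 17.5
φ = (27.60 − 17.5/1) / 2 = 5.05 mm/h.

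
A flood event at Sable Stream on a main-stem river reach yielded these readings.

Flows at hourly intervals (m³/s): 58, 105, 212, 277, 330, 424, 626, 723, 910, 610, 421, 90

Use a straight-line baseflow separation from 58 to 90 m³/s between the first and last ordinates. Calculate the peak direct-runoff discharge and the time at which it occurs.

Q_p = 828.73 m³/s at t = 8 h

Subtracting baseflow gives direct-runoff ordinates: 0.00, 44.09, 148.18, 210.27, 260.36, 351.45, 550.55, 644.64, 828.73, 525.82, 333.91, 0.00 m³/s.
The maximum is 828.73 m³/s, occurring at the reading for t = 8 h.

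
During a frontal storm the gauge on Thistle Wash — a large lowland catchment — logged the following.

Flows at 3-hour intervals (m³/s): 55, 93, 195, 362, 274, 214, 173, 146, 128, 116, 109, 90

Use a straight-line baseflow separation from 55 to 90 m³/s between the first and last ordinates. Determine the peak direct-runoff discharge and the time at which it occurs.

Subtracting baseflow gives direct-runoff ordinates: 0.00, 34.82, 133.64, 297.45, 206.27, 143.09, 98.91, 68.73, 47.55, 32.36, 22.18, 0.00 m³/s.
The maximum is 297.45 m³/s, occurring at the reading for t = 9 h.

Q_p = 297.45 m³/s at t = 9 h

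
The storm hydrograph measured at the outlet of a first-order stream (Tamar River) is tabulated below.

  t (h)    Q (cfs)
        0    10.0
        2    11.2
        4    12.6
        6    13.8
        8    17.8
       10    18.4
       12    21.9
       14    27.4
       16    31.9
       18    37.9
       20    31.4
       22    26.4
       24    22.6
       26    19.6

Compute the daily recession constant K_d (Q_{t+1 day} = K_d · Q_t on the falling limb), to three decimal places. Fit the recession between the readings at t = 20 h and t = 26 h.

K_d ≈ 0.152

Between t = 20 h and t = 26 h the flow falls from 31.4 to 19.6 cfs over 3×2 h = 6 h.
Per-interval ratio K = (19.6/31.4)^(1/3) = 0.8546; K_d = K^(24/2) = 0.152.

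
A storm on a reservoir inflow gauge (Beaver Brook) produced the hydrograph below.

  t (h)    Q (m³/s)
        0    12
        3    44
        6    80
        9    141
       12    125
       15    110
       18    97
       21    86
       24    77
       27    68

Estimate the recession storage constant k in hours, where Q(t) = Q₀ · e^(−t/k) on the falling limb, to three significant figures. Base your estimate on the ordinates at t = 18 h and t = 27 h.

k ≈ 25.3 h

On the falling limb, Q drops from 97 to 68 m³/s between t = 18 h and t = 27 h (Δt = 9 h).
k = −Δt / ln(Q₂/Q₁) = −9 / ln(68/97) = 25.3 h.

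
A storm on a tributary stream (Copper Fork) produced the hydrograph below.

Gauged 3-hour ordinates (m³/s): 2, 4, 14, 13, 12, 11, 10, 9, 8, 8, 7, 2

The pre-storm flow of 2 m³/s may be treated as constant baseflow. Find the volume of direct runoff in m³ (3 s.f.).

Direct-runoff ordinates (Q − Q_b): 0.0, 2.0, 12.0, 11.0, 10.0, 9.0, 8.0, 7.0, 6.0, 6.0, 5.0, 0.0 m³/s.
ΣQ_DR = 76.00 m³/s.
With Δt = 3 h = 10800 s, V = ΣQ_DR · Δt = 76.00 × 10800 = 8.21 × 10^5 m³.

V ≈ 8.21 × 10^5 m³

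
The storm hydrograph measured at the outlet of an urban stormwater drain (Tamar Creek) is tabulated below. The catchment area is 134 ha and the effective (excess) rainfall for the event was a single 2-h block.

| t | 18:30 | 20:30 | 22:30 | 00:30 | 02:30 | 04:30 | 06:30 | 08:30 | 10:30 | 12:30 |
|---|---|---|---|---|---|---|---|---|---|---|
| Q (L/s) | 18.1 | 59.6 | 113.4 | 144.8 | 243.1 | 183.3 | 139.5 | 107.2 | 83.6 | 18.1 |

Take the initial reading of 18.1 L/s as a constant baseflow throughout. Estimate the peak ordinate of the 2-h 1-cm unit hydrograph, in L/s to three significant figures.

U_p ≈ 450 L/s

Direct runoff: 0.0, 41.5, 95.3, 126.7, 225.0, 165.2, 121.4, 89.1, 65.5, 0.0 L/s; ΣQ_DR = 929.7 L/s, peak = 225.0 L/s.
Runoff depth d = ΣQ_DR·Δt / A = 929.7 × 7200 / (134 ha) = 4.995 mm.
The 1-cm UH is the DRH scaled by (10 mm)/d, so U_p = 225.0 × 10/4.995 = 450 L/s.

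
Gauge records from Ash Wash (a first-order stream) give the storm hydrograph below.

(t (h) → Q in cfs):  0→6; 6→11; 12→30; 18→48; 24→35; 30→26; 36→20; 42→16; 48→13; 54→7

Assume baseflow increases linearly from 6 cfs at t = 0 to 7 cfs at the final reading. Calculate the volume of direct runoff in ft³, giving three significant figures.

Direct-runoff ordinates (Q − Q_b): 0.00, 4.89, 23.78, 41.67, 28.56, 19.44, 13.33, 9.22, 6.11, 0.00 cfs.
ΣQ_DR = 147.0 cfs.
With Δt = 6 h = 21600 s, V = ΣQ_DR · Δt = 147.0 × 21600 = 3.18 × 10^6 ft³.

V ≈ 3.18 × 10^6 ft³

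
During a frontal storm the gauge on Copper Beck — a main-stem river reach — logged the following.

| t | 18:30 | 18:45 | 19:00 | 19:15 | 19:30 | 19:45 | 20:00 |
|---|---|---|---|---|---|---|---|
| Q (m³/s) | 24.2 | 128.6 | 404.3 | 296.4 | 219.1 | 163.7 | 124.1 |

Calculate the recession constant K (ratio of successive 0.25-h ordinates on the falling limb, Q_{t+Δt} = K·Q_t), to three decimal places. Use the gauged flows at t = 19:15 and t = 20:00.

K ≈ 0.748

Using the recession-limb readings at t = 19:15 and t = 20:00: Q falls from 296.4 to 124.1 m³/s over 3 intervals.
K = (Q₂/Q₁)^(1/3) = (124.1/296.4)^(1/3) = 0.748.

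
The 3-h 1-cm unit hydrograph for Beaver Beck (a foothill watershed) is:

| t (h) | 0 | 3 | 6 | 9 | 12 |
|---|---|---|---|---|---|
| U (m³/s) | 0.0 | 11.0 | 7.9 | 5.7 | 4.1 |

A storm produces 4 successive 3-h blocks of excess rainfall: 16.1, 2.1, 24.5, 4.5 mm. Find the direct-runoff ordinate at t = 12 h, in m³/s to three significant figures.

Q ≈ 32.1 m³/s

By discrete convolution, Q_j = Σ (P_i / 10 mm) · U_{j−i}.
At t = 12 h (j=4): Q = (16.1/10)·4.1 + (2.1/10)·5.7 + (24.5/10)·7.9 + (4.5/10)·11.0 = 32.1 m³/s.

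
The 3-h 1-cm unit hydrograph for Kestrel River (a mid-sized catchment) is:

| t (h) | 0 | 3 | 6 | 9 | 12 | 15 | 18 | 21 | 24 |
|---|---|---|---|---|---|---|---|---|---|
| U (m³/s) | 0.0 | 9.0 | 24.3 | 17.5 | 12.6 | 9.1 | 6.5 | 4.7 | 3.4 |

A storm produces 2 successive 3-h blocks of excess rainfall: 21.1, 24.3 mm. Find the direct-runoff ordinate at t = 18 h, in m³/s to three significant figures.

Q ≈ 35.8 m³/s

By discrete convolution, Q_j = Σ (P_i / 10 mm) · U_{j−i}.
At t = 18 h (j=6): Q = (21.1/10)·6.5 + (24.3/10)·9.1 = 35.8 m³/s.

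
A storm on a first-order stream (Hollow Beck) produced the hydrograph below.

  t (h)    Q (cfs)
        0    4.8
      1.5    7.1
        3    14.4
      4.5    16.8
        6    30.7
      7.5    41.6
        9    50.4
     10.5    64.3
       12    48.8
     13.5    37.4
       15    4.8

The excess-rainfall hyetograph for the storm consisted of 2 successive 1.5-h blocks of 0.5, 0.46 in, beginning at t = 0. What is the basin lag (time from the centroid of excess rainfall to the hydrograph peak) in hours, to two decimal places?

Centroid of excess rainfall: t_c = Σ P_i·t̄_i / ΣP_i = 1.4688 h (block centres at 0.75, 2.25 h).
Hydrograph peak occurs at t = 10.5 h, so basin lag t_L = 10.5 − 1.4688 = 9.03 h.

t_L ≈ 9.03 h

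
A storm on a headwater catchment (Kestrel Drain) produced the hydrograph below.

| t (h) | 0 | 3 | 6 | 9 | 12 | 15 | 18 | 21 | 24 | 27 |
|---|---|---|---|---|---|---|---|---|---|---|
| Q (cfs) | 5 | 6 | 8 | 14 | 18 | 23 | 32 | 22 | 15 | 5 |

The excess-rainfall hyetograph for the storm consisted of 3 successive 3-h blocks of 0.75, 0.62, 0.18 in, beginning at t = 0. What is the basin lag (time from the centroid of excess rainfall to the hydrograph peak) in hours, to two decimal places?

t_L ≈ 14.60 h

Centroid of excess rainfall: t_c = Σ P_i·t̄_i / ΣP_i = 3.3968 h (block centres at 1.5, 4.5, 7.5 h).
Hydrograph peak occurs at t = 18 h, so basin lag t_L = 18 − 3.3968 = 14.60 h.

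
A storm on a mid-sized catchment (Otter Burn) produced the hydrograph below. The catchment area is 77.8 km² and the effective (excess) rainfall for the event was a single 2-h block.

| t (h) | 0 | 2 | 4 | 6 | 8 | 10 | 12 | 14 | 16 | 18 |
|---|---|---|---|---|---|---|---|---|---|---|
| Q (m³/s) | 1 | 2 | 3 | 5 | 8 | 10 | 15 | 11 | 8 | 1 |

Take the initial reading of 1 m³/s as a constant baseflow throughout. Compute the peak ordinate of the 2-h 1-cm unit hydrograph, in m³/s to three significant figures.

Direct runoff: 0.0, 1.0, 2.0, 4.0, 7.0, 9.0, 14.0, 10.0, 7.0, 0.0 m³/s; ΣQ_DR = 54.00 m³/s, peak = 14.0 m³/s.
Runoff depth d = ΣQ_DR·Δt / A = 54.00 × 7200 / (77.8 km²) = 4.997 mm.
The 1-cm UH is the DRH scaled by (10 mm)/d, so U_p = 14.0 × 10/4.997 = 28.0 m³/s.

U_p ≈ 28.0 m³/s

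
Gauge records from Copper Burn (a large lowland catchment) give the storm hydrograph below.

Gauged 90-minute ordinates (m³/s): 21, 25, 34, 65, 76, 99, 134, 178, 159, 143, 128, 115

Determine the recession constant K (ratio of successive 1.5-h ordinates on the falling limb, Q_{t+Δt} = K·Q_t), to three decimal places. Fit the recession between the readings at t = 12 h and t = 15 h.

K ≈ 0.897

Using the recession-limb readings at t = 12 h and t = 15 h: Q falls from 159 to 128 m³/s over 2 intervals.
K = (Q₂/Q₁)^(1/2) = (128/159)^(1/2) = 0.897.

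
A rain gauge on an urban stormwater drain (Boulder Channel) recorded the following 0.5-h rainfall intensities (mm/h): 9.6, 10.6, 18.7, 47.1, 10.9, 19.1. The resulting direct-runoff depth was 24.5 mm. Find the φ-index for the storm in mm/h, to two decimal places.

Only the 3 blocks with intensity above φ contribute runoff: 18.7, 47.1, 19.1 mm/h.
Σ(I−φ)·Δt = d  ⇒  (18.7+47.1+19.1 − 3φ)·0.5 = 24.5
φ = (84.90 − 24.5/0.5) / 3 = 11.97 mm/h.

φ ≈ 11.97 mm/h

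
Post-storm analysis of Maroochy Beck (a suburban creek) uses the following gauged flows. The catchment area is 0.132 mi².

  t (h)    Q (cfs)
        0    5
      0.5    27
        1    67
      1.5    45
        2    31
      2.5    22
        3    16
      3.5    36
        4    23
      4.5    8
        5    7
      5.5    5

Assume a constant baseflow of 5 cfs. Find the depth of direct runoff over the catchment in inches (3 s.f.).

Direct runoff: 0.0, 22.0, 62.0, 40.0, 26.0, 17.0, 11.0, 31.0, 18.0, 3.0, 2.0, 0.0 cfs; ΣQ_DR = 232.0 cfs.
V = ΣQ_DR · Δt = 232.0 × 1800 s = 4.176 × 10^5 ft³.
Over A = 0.132 mi², depth = V / A = 1.36 in.

d ≈ 1.36 in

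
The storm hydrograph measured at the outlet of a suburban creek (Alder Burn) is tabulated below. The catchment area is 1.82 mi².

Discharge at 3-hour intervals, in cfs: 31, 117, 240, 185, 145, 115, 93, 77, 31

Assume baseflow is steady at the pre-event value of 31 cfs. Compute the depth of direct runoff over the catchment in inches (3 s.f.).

Direct runoff: 0.0, 86.0, 209.0, 154.0, 114.0, 84.0, 62.0, 46.0, 0.0 cfs; ΣQ_DR = 755.0 cfs.
V = ΣQ_DR · Δt = 755.0 × 10800 s = 8.154 × 10^6 ft³.
Over A = 1.82 mi², depth = V / A = 1.93 in.

d ≈ 1.93 in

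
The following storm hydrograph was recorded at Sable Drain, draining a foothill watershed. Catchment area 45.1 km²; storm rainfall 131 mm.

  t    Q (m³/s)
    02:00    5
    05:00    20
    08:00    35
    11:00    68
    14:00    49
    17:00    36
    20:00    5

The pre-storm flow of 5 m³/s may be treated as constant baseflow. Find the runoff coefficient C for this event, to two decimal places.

C ≈ 0.33

ΣQ_DR = 183.0 m³/s; V = ΣQ_DR·Δt = 1.976 × 10^6 m³.
Runoff depth d = V / A = 43.82 mm.
C = d / P = 43.82 / 131 = 0.33.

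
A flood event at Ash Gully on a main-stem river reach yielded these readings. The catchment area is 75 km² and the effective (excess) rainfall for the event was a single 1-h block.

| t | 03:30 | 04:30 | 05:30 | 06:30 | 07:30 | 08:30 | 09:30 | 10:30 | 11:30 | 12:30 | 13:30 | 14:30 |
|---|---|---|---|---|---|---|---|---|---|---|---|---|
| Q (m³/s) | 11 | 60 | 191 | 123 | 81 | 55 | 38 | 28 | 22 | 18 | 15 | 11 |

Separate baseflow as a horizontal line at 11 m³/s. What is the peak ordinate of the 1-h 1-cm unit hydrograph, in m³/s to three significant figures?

Direct runoff: 0.0, 49.0, 180.0, 112.0, 70.0, 44.0, 27.0, 17.0, 11.0, 7.0, 4.0, 0.0 m³/s; ΣQ_DR = 521.0 m³/s, peak = 180.0 m³/s.
Runoff depth d = ΣQ_DR·Δt / A = 521.0 × 3600 / (75 km²) = 25.01 mm.
The 1-cm UH is the DRH scaled by (10 mm)/d, so U_p = 180.0 × 10/25.01 = 72.0 m³/s.

U_p ≈ 72.0 m³/s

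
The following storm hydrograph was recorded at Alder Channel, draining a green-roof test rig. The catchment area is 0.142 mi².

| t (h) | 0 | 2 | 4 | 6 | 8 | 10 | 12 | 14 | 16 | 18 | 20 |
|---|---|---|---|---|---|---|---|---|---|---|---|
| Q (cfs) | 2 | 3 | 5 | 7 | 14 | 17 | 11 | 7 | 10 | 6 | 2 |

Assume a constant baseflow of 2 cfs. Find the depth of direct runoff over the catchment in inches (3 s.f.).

d ≈ 1.35 in

Direct runoff: 0.0, 1.0, 3.0, 5.0, 12.0, 15.0, 9.0, 5.0, 8.0, 4.0, 0.0 cfs; ΣQ_DR = 62.00 cfs.
V = ΣQ_DR · Δt = 62.00 × 7200 s = 4.464 × 10^5 ft³.
Over A = 0.142 mi², depth = V / A = 1.35 in.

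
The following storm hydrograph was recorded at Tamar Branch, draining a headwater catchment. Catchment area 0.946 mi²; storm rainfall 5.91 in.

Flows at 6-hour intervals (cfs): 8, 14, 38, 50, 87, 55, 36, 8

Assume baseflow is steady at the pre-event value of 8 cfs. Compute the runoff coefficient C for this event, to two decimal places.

C ≈ 0.39

ΣQ_DR = 232.0 cfs; V = ΣQ_DR·Δt = 5.011 × 10^6 ft³.
Runoff depth d = V / A = 2.280 in.
C = d / P = 2.280 / 5.91 = 0.39.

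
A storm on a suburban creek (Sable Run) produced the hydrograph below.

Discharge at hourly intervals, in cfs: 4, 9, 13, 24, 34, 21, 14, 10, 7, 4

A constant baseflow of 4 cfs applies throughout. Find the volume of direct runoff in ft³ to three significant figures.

Direct-runoff ordinates (Q − Q_b): 0.0, 5.0, 9.0, 20.0, 30.0, 17.0, 10.0, 6.0, 3.0, 0.0 cfs.
ΣQ_DR = 100.0 cfs.
With Δt = 1 h = 3600 s, V = ΣQ_DR · Δt = 100.0 × 3600 = 3.60 × 10^5 ft³.

V ≈ 3.60 × 10^5 ft³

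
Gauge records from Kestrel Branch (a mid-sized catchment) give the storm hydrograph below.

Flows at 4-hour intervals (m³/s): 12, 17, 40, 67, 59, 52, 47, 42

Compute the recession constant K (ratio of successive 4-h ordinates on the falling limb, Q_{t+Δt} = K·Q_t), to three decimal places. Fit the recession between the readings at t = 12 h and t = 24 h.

K ≈ 0.889

Using the recession-limb readings at t = 12 h and t = 24 h: Q falls from 67 to 47 m³/s over 3 intervals.
K = (Q₂/Q₁)^(1/3) = (47/67)^(1/3) = 0.889.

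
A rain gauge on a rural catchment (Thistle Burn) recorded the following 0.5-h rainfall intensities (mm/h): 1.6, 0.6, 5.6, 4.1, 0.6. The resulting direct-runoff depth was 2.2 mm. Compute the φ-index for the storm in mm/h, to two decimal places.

Only the 2 blocks with intensity above φ contribute runoff: 5.6, 4.1 mm/h.
Σ(I−φ)·Δt = d  ⇒  (5.6+4.1 − 2φ)·0.5 = 2.2
φ = (9.700 − 2.2/0.5) / 2 = 2.65 mm/h.

φ ≈ 2.65 mm/h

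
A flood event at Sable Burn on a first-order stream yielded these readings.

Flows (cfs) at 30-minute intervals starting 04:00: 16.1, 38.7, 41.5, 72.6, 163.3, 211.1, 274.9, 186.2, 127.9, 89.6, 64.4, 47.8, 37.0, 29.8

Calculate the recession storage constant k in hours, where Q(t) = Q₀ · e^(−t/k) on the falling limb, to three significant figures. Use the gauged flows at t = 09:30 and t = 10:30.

On the falling limb, Q drops from 47.8 to 29.8 cfs between t = 09:30 and t = 10:30 (Δt = 1 h).
k = −Δt / ln(Q₂/Q₁) = −1 / ln(29.8/47.8) = 2.12 h.

k ≈ 2.12 h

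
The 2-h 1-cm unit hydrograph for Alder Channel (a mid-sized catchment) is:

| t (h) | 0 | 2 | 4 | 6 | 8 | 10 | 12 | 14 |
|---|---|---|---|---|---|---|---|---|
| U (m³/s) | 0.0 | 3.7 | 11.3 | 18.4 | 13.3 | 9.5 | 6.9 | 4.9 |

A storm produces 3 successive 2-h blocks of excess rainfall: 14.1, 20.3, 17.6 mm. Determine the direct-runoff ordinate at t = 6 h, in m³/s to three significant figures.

Q ≈ 55.4 m³/s

By discrete convolution, Q_j = Σ (P_i / 10 mm) · U_{j−i}.
At t = 6 h (j=3): Q = (14.1/10)·18.4 + (20.3/10)·11.3 + (17.6/10)·3.7 = 55.4 m³/s.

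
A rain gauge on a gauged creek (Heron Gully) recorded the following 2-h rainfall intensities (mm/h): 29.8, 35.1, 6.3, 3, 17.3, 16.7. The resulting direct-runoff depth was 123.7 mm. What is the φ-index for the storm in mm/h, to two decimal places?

φ ≈ 9.26 mm/h

Only the 4 blocks with intensity above φ contribute runoff: 29.8, 35.1, 17.3, 16.7 mm/h.
Σ(I−φ)·Δt = d  ⇒  (29.8+35.1+17.3+16.7 − 4φ)·2 = 123.7
φ = (98.90 − 123.7/2) / 4 = 9.26 mm/h.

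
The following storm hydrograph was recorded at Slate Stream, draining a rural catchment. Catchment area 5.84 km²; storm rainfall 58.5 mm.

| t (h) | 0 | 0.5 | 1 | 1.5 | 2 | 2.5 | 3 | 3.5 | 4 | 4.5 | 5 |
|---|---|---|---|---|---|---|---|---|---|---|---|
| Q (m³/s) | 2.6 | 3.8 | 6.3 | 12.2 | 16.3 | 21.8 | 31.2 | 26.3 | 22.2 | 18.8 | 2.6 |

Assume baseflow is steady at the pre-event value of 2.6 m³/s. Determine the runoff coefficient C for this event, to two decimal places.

ΣQ_DR = 135.5 m³/s; V = ΣQ_DR·Δt = 2.439 × 10^5 m³.
Runoff depth d = V / A = 41.76 mm.
C = d / P = 41.76 / 58.5 = 0.71.

C ≈ 0.71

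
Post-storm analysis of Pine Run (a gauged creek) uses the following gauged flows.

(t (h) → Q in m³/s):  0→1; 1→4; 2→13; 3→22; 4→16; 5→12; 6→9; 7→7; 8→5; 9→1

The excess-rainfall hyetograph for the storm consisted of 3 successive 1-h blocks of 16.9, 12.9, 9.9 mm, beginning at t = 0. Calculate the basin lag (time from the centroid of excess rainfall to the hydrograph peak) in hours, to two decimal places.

Centroid of excess rainfall: t_c = Σ P_i·t̄_i / ΣP_i = 1.3237 h (block centres at 0.5, 1.5, 2.5 h).
Hydrograph peak occurs at t = 3 h, so basin lag t_L = 3 − 1.3237 = 1.68 h.

t_L ≈ 1.68 h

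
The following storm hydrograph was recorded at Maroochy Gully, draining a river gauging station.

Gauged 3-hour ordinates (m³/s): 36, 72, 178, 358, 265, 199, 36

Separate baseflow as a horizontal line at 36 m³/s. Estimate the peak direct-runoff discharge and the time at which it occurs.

Subtracting baseflow gives direct-runoff ordinates: 0.0, 36.0, 142.0, 322.0, 229.0, 163.0, 0.0 m³/s.
The maximum is 322.0 m³/s, occurring at the reading for t = 9 h.

Q_p = 322.0 m³/s at t = 9 h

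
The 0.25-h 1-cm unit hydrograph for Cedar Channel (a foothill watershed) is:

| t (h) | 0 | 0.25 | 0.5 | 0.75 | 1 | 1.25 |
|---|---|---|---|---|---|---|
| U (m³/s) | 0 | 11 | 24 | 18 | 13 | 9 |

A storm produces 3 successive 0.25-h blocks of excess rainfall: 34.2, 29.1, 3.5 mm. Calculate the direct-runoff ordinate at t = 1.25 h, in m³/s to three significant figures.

Q ≈ 74.9 m³/s

By discrete convolution, Q_j = Σ (P_i / 10 mm) · U_{j−i}.
At t = 1.25 h (j=5): Q = (34.2/10)·9 + (29.1/10)·13 + (3.5/10)·18 = 74.9 m³/s.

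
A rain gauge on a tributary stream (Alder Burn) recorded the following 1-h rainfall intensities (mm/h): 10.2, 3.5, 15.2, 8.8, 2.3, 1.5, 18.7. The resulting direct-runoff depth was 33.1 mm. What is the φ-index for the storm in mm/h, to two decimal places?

φ ≈ 4.95 mm/h

Only the 4 blocks with intensity above φ contribute runoff: 10.2, 15.2, 8.8, 18.7 mm/h.
Σ(I−φ)·Δt = d  ⇒  (10.2+15.2+8.8+18.7 − 4φ)·1 = 33.1
φ = (52.90 − 33.1/1) / 4 = 4.95 mm/h.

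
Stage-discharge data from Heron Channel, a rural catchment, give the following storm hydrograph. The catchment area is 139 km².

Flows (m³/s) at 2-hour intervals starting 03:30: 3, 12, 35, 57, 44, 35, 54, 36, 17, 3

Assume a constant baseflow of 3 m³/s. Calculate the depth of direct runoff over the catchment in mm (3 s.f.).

Direct runoff: 0.0, 9.0, 32.0, 54.0, 41.0, 32.0, 51.0, 33.0, 14.0, 0.0 m³/s; ΣQ_DR = 266.0 m³/s.
V = ΣQ_DR · Δt = 266.0 × 7200 s = 1.915 × 10^6 m³.
Over A = 139 km², depth = V / A = 13.8 mm.

d ≈ 13.8 mm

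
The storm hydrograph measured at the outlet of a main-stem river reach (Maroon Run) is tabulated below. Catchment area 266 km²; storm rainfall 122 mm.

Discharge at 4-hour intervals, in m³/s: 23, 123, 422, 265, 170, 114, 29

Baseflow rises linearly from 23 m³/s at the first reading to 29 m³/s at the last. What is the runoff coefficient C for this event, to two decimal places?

ΣQ_DR = 964.0 m³/s; V = ΣQ_DR·Δt = 1.388 × 10^7 m³.
Runoff depth d = V / A = 52.19 mm.
C = d / P = 52.19 / 122 = 0.43.

C ≈ 0.43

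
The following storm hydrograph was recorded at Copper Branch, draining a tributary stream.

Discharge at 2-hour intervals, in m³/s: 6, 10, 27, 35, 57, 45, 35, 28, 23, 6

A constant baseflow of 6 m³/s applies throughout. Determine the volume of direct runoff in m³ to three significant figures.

V ≈ 1.53 × 10^6 m³

Direct-runoff ordinates (Q − Q_b): 0.0, 4.0, 21.0, 29.0, 51.0, 39.0, 29.0, 22.0, 17.0, 0.0 m³/s.
ΣQ_DR = 212.0 m³/s.
With Δt = 2 h = 7200 s, V = ΣQ_DR · Δt = 212.0 × 7200 = 1.53 × 10^6 m³.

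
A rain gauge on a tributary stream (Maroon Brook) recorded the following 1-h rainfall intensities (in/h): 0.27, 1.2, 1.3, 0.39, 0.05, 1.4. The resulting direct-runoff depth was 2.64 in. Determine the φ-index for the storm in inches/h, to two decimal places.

φ ≈ 0.42 in/h

Only the 3 blocks with intensity above φ contribute runoff: 1.2, 1.3, 1.4 in/h.
Σ(I−φ)·Δt = d  ⇒  (1.2+1.3+1.4 − 3φ)·1 = 2.64
φ = (3.900 − 2.64/1) / 3 = 0.42 in/h.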